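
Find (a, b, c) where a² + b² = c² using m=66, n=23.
(3827, 3036, 4885)

Euclid's formula: a = m² - n², b = 2mn, c = m² + n²
m = 66, n = 23
a = 66² - 23² = 4356 - 529 = 3827
b = 2 × 66 × 23 = 3036
c = 66² + 23² = 4356 + 529 = 4885
Verification: 3827² + 3036² = 14645929 + 9217296 = 23863225 = 4885² ✓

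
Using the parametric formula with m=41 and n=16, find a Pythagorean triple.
(1425, 1312, 1937)

Euclid's formula: a = m² - n², b = 2mn, c = m² + n²
m = 41, n = 16
a = 41² - 16² = 1681 - 256 = 1425
b = 2 × 41 × 16 = 1312
c = 41² + 16² = 1681 + 256 = 1937
Verification: 1425² + 1312² = 2030625 + 1721344 = 3751969 = 1937² ✓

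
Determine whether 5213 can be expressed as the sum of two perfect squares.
37² + 62² (a=37, b=62)

Factorization: 5213 = 13 × 401
By Fermat: n is sum of two squares iff every prime p ≡ 3 (mod 4) appears to even power.
All primes ≡ 3 (mod 4) appear to even power.
Search a = 0, 1, 2, … for 5213 - a² a perfect square: first hit at a = 37: 5213 - 1369 = 3844 = 62².
5213 = 37² + 62² = 1369 + 3844 ✓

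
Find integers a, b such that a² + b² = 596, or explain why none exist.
14² + 20² (a=14, b=20)

Factorization: 596 = 2^2 × 149
By Fermat: n is sum of two squares iff every prime p ≡ 3 (mod 4) appears to even power.
All primes ≡ 3 (mod 4) appear to even power.
Search a = 0, 1, 2, … for 596 - a² a perfect square: first hit at a = 14: 596 - 196 = 400 = 20².
596 = 14² + 20² = 196 + 400 ✓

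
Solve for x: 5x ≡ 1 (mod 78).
47

gcd(5, 78) = 1, so the inverse exists.
Extended Euclidean algorithm on (78, 5):
78 = 15 × 5 + 3  ⟹  3 = (1)·78 + (-15)·5
5 = 1 × 3 + 2  ⟹  2 = (-1)·78 + (16)·5
3 = 1 × 2 + 1  ⟹  1 = (2)·78 + (-31)·5
So (-31)·5 ≡ 1 (mod 78), i.e. 5^(-1) ≡ -31 ≡ 47 (mod 78).
Check: 5 × 47 = 235 ≡ 1 (mod 78)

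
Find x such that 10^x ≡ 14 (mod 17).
3

Baby-step giant-step with step n = ⌈√17⌉ = 5.
Baby steps 10^j mod 17 (j:value) for j=0..4: 0:1, 1:10, 2:15, 3:14, 4:4.
h = 14 is already in the table at j=3, so x = 3.
Check: 10^3 ≡ 14 (mod 17).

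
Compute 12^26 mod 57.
30

Repeated squaring. Binary of 26 = 11010.
12^1 ≡ 12 (mod 57); 12^2 ≡ 30 (mod 57); 12^4 ≡ 45 (mod 57); 12^8 ≡ 30 (mod 57); 12^16 ≡ 45 (mod 57)
12^26 = 12^2 × 12^8 × 12^16 ≡ 30 (mod 57)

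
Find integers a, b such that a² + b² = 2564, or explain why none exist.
8² + 50² (a=8, b=50)

Factorization: 2564 = 2^2 × 641
By Fermat: n is sum of two squares iff every prime p ≡ 3 (mod 4) appears to even power.
All primes ≡ 3 (mod 4) appear to even power.
Search a = 0, 1, 2, … for 2564 - a² a perfect square: first hit at a = 8: 2564 - 64 = 2500 = 50².
2564 = 8² + 50² = 64 + 2500 ✓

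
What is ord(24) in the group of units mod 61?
20

61 is prime, so ord(24) divides φ(61) = 60.
Divisors of 60: 1, 2, 3, 4, 5, 6, 10, 12, 15, 20, 30, 60.
Repeated squaring: 24^1 ≡ 24, 24^2 ≡ 27, 24^4 ≡ 58, 24^8 ≡ 9, 24^16 ≡ 20, 24^32 ≡ 34 (mod 61).
Test 24^d mod 61 for each divisor d in increasing order:
24^1 ≡ 24
24^2 ≡ 27
24^3 = 24^2·24^1 ≡ 38
24^4 ≡ 58
24^5 = 24^4·24^1 ≡ 50
24^6 = 24^4·24^2 ≡ 41
24^10 = 24^8·24^2 ≡ 60
24^12 = 24^8·24^4 ≡ 34
24^15 = 24^8·24^4·24^2·24^1 ≡ 11
24^20 = 24^16·24^4 ≡ 1  ← first divisor giving 1
The order is 20.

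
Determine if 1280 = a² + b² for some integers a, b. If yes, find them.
16² + 32² (a=16, b=32)

Factorization: 1280 = 2^8 × 5
By Fermat: n is sum of two squares iff every prime p ≡ 3 (mod 4) appears to even power.
All primes ≡ 3 (mod 4) appear to even power.
Search a = 0, 1, 2, … for 1280 - a² a perfect square: first hit at a = 16: 1280 - 256 = 1024 = 32².
1280 = 16² + 32² = 256 + 1024 ✓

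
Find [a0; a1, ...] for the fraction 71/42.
[1; 1, 2, 4, 3]

Euclidean algorithm steps:
71 = 1 × 42 + 29
42 = 1 × 29 + 13
29 = 2 × 13 + 3
13 = 4 × 3 + 1
3 = 3 × 1 + 0
Continued fraction: [1; 1, 2, 4, 3]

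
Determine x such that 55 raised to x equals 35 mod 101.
9

Baby-step giant-step with step n = ⌈√101⌉ = 11.
Baby steps 55^j mod 101 (j:value) for j=0..10: 0:1, 1:55, 2:96, 3:28, 4:25, 5:62, 6:77, 7:94, 8:19, 9:35, 10:6.
h = 35 is already in the table at j=9, so x = 9.
Check: 55^9 ≡ 35 (mod 101).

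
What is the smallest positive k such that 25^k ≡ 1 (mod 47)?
23

47 is prime, so ord(25) divides φ(47) = 46.
Divisors of 46: 1, 2, 23, 46.
Repeated squaring: 25^1 ≡ 25, 25^2 ≡ 14, 25^4 ≡ 8, 25^8 ≡ 17, 25^16 ≡ 7, 25^32 ≡ 2 (mod 47).
Test 25^d mod 47 for each divisor d in increasing order:
25^1 ≡ 25
25^2 ≡ 14
25^23 = 25^16·25^4·25^2·25^1 ≡ 1  ← first divisor giving 1
The order is 23.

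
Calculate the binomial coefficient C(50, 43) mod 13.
5

Using Lucas' theorem:
Write n=50 and k=43 in base 13:
n in base 13: [3, 11]
k in base 13: [3, 4]
C(50,43) mod 13 = ∏ C(n_i, k_i) mod 13
Digit binomials (mod 13): C(3,3) = 1; C(11,4) = 330 ≡ 5
Product: 1 × 5 = 5 ≡ 5 (mod 13)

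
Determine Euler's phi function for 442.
192

442 = 2 × 13 × 17
φ(n) = n × ∏(1 - 1/p) for each prime p dividing n
φ(442) = 442 × (1 - 1/2) × (1 - 1/13) × (1 - 1/17) = 192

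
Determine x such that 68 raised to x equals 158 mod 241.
68

Baby-step giant-step with step n = ⌈√241⌉ = 16.
Baby steps 68^j mod 241 (j:value) for j=0..15: 0:1, 1:68, 2:45, 3:168, 4:97, 5:89, 6:27, 7:149, 8:10, 9:198, 10:209, 11:234, 12:6, 13:167, 14:29, 15:44.
Giant-step multiplier: 68^(-16) ≡ 68^(240-16) = 68^224 ≡ 94 (mod 241).
Giant steps γ_i = 158·94^i mod 241: γ_0=158, γ_1=151, γ_2=216, γ_3=60, γ_4=97 (in table at j=4).
x = i·n + j = 4·16 + 4 = 68.
Check: 68^68 ≡ 158 (mod 241).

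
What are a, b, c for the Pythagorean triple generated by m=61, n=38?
(2277, 4636, 5165)

Euclid's formula: a = m² - n², b = 2mn, c = m² + n²
m = 61, n = 38
a = 61² - 38² = 3721 - 1444 = 2277
b = 2 × 61 × 38 = 4636
c = 61² + 38² = 3721 + 1444 = 5165
Verification: 2277² + 4636² = 5184729 + 21492496 = 26677225 = 5165² ✓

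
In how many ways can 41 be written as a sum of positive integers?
44583

p(n) counts ways to write n as a sum of positive integers (order ignored).
Euler's pentagonal recurrence: p(k) = p(k-1) + p(k-2) - p(k-5) - p(k-7) + p(k-12) + p(k-15) - ... (offsets j(3j∓1)/2, signs ++--, p(0)=1, p(<0)=0).
DP table for k = 0..40: p(0)=1, p(1)=1, p(2)=2, p(3)=3, p(4)=5, p(5)=7, p(6)=11, p(7)=15, p(8)=22, p(9)=30, p(10)=42, p(11)=56, p(12)=77, p(13)=101, p(14)=135, p(15)=176, p(16)=231, p(17)=297, p(18)=385, p(19)=490, p(20)=627, p(21)=792, p(22)=1002, p(23)=1255, p(24)=1575, p(25)=1958, p(26)=2436, p(27)=3010, p(28)=3718, p(29)=4565, p(30)=5604, p(31)=6842, p(32)=8349, p(33)=10143, p(34)=12310, p(35)=14883, p(36)=17977, p(37)=21637, p(38)=26015, p(39)=31185, p(40)=37338.
Final step: p(41) = p(40) + p(39) - p(36) - p(34) + p(29) + p(26) - p(19) - p(15) + p(6) + p(1)
= 37338 + 31185 - 17977 - 12310 + 4565 + 2436 - 490 - 176 + 11 + 1
= 44583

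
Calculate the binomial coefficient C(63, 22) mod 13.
12

Using Lucas' theorem:
Write n=63 and k=22 in base 13:
n in base 13: [4, 11]
k in base 13: [1, 9]
C(63,22) mod 13 = ∏ C(n_i, k_i) mod 13
Digit binomials (mod 13): C(4,1) = 4; C(11,9) = 55 ≡ 3
Product: 4 × 3 = 12 ≡ 12 (mod 13)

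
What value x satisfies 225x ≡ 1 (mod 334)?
239

gcd(225, 334) = 1, so the inverse exists.
Extended Euclidean algorithm on (334, 225):
334 = 1 × 225 + 109  ⟹  109 = (1)·334 + (-1)·225
225 = 2 × 109 + 7  ⟹  7 = (-2)·334 + (3)·225
109 = 15 × 7 + 4  ⟹  4 = (31)·334 + (-46)·225
7 = 1 × 4 + 3  ⟹  3 = (-33)·334 + (49)·225
4 = 1 × 3 + 1  ⟹  1 = (64)·334 + (-95)·225
So (-95)·225 ≡ 1 (mod 334), i.e. 225^(-1) ≡ -95 ≡ 239 (mod 334).
Check: 225 × 239 = 53775 ≡ 1 (mod 334)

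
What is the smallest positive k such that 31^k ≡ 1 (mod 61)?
60

61 is prime, so ord(31) divides φ(61) = 60.
Divisors of 60: 1, 2, 3, 4, 5, 6, 10, 12, 15, 20, 30, 60.
Repeated squaring: 31^1 ≡ 31, 31^2 ≡ 46, 31^4 ≡ 42, 31^8 ≡ 56, 31^16 ≡ 25, 31^32 ≡ 15 (mod 61).
Test 31^d mod 61 for each divisor d in increasing order:
31^1 ≡ 31
31^2 ≡ 46
31^3 = 31^2·31^1 ≡ 23
31^4 ≡ 42
31^5 = 31^4·31^1 ≡ 21
31^6 = 31^4·31^2 ≡ 41
31^10 = 31^8·31^2 ≡ 14
31^12 = 31^8·31^4 ≡ 34
31^15 = 31^8·31^4·31^2·31^1 ≡ 50
31^20 = 31^16·31^4 ≡ 13
31^30 = 31^16·31^8·31^4·31^2 ≡ 60
31^60 = 31^32·31^16·31^8·31^4 ≡ 1  ← first divisor giving 1
The order is 60.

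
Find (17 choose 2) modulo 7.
3

Using Lucas' theorem:
Write n=17 and k=2 in base 7:
n in base 7: [2, 3]
k in base 7: [0, 2]
C(17,2) mod 7 = ∏ C(n_i, k_i) mod 7
Digit binomials (mod 7): C(2,0) = 1; C(3,2) = 3
Product: 1 × 3 = 3 ≡ 3 (mod 7)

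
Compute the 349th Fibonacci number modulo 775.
399

Matrix identity: Q^n = [[F_(n+1), F_n], [F_n, F_(n-1)]] with Q = [[1,1],[1,0]].
n = 349 = 101011101₂. Square-and-multiply, entries mod 775:
Q^1 = [[1,1],[1,0]]
Q^2 = (Q^1)² = [[2,1],[1,1]]
Q^5 = (Q^2)²·Q = [[8,5],[5,3]]
Q^10 = (Q^5)² = [[89,55],[55,34]]
Q^21 = (Q^10)²·Q = [[661,96],[96,565]]
Q^43 = (Q^21)²·Q = [[408,512],[512,671]]
Q^87 = (Q^43)²·Q = [[681,33],[33,648]]
Q^174 = (Q^87)² = [[625,457],[457,168]]
Q^349 = (Q^174)²·Q = [[100,399],[399,476]]
F_349 mod 775 = Q^349[0][1] = 399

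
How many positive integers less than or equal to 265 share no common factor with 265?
208

265 = 5 × 53
φ(n) = n × ∏(1 - 1/p) for each prime p dividing n
φ(265) = 265 × (1 - 1/5) × (1 - 1/53) = 208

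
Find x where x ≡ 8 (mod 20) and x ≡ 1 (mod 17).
188

Using Chinese Remainder Theorem:
M = 20 × 17 = 340
M1 = 17, M2 = 20
y1 = 17^(-1) mod 20 = 13
y2 = 20^(-1) mod 17 = 6
x = (8×17×13 + 1×20×6) mod 340 = 188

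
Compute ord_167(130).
83

167 is prime, so ord(130) divides φ(167) = 166.
Divisors of 166: 1, 2, 83, 166.
Repeated squaring: 130^1 ≡ 130, 130^2 ≡ 33, 130^4 ≡ 87, 130^8 ≡ 54, 130^16 ≡ 77, 130^32 ≡ 84, 130^64 ≡ 42, 130^128 ≡ 94 (mod 167).
Test 130^d mod 167 for each divisor d in increasing order:
130^1 ≡ 130
130^2 ≡ 33
130^83 = 130^64·130^16·130^2·130^1 ≡ 1  ← first divisor giving 1
The order is 83.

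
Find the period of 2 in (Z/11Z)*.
10

11 is prime, so ord(2) divides φ(11) = 10.
Divisors of 10: 1, 2, 5, 10.
Repeated squaring: 2^1 ≡ 2, 2^2 ≡ 4, 2^4 ≡ 5, 2^8 ≡ 3 (mod 11).
Test 2^d mod 11 for each divisor d in increasing order:
2^1 ≡ 2
2^2 ≡ 4
2^5 = 2^4·2^1 ≡ 10
2^10 = 2^8·2^2 ≡ 1  ← first divisor giving 1
The order is 10.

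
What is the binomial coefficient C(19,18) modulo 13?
6

Using Lucas' theorem:
Write n=19 and k=18 in base 13:
n in base 13: [1, 6]
k in base 13: [1, 5]
C(19,18) mod 13 = ∏ C(n_i, k_i) mod 13
Digit binomials (mod 13): C(1,1) = 1; C(6,5) = 6
Product: 1 × 6 = 6 ≡ 6 (mod 13)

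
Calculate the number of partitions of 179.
625846753120

p(n) counts ways to write n as a sum of positive integers (order ignored).
Euler's pentagonal recurrence: p(k) = p(k-1) + p(k-2) - p(k-5) - p(k-7) + p(k-12) + p(k-15) - ... (offsets j(3j∓1)/2, signs ++--, p(0)=1, p(<0)=0).
DP table for k = 0..178: p(0)=1, p(1)=1, p(2)=2, p(3)=3, p(4)=5, p(5)=7, p(6)=11, p(7)=15, p(8)=22, p(9)=30, p(10)=42, p(11)=56, p(12)=77, p(13)=101, p(14)=135, p(15)=176, p(16)=231, p(17)=297, p(18)=385, p(19)=490, p(20)=627, p(21)=792, p(22)=1002, p(23)=1255, p(24)=1575, p(25)=1958, p(26)=2436, p(27)=3010, p(28)=3718, p(29)=4565, p(30)=5604, p(31)=6842, p(32)=8349, p(33)=10143, p(34)=12310, p(35)=14883, p(36)=17977, p(37)=21637, p(38)=26015, p(39)=31185, p(40)=37338, p(41)=44583, p(42)=53174, p(43)=63261, p(44)=75175, p(45)=89134, p(46)=105558, p(47)=124754, p(48)=147273, p(49)=173525, p(50)=204226, p(51)=239943, p(52)=281589, p(53)=329931, p(54)=386155, p(55)=451276, p(56)=526823, p(57)=614154, p(58)=715220, p(59)=831820, p(60)=966467, p(61)=1121505, p(62)=1300156, p(63)=1505499, p(64)=1741630, p(65)=2012558, p(66)=2323520, p(67)=2679689, p(68)=3087735, p(69)=3554345, p(70)=4087968, p(71)=4697205, p(72)=5392783, p(73)=6185689, p(74)=7089500, p(75)=8118264, p(76)=9289091, p(77)=10619863, p(78)=12132164, p(79)=13848650, p(80)=15796476, p(81)=18004327, p(82)=20506255, p(83)=23338469, p(84)=26543660, p(85)=30167357, p(86)=34262962, p(87)=38887673, p(88)=44108109, p(89)=49995925, p(90)=56634173, p(91)=64112359, p(92)=72533807, p(93)=82010177, p(94)=92669720, p(95)=104651419, p(96)=118114304, p(97)=133230930, p(98)=150198136, p(99)=169229875, p(100)=190569292, p(101)=214481126, p(102)=241265379, p(103)=271248950, p(104)=304801365, p(105)=342325709, p(106)=384276336, p(107)=431149389, p(108)=483502844, p(109)=541946240, p(110)=607163746, p(111)=679903203, p(112)=761002156, p(113)=851376628, p(114)=952050665, p(115)=1064144451, p(116)=1188908248, p(117)=1327710076, p(118)=1482074143, p(119)=1653668665, p(120)=1844349560, p(121)=2056148051, p(122)=2291320912, p(123)=2552338241, p(124)=2841940500, p(125)=3163127352, p(126)=3519222692, p(127)=3913864295, p(128)=4351078600, p(129)=4835271870, p(130)=5371315400, p(131)=5964539504, p(132)=6620830889, p(133)=7346629512, p(134)=8149040695, p(135)=9035836076, p(136)=10015581680, p(137)=11097645016, p(138)=12292341831, p(139)=13610949895, p(140)=15065878135, p(141)=16670689208, p(142)=18440293320, p(143)=20390982757, p(144)=22540654445, p(145)=24908858009, p(146)=27517052599, p(147)=30388671978, p(148)=33549419497, p(149)=37027355200, p(150)=40853235313, p(151)=45060624582, p(152)=49686288421, p(153)=54770336324, p(154)=60356673280, p(155)=66493182097, p(156)=73232243759, p(157)=80630964769, p(158)=88751778802, p(159)=97662728555, p(160)=107438159466, p(161)=118159068427, p(162)=129913904637, p(163)=142798995930, p(164)=156919475295, p(165)=172389800255, p(166)=189334822579, p(167)=207890420102, p(168)=228204732751, p(169)=250438925115, p(170)=274768617130, p(171)=301384802048, p(172)=330495499613, p(173)=362326859895, p(174)=397125074750, p(175)=435157697830, p(176)=476715857290, p(177)=522115831195, p(178)=571701605655.
Final step: p(179) = p(178) + p(177) - p(174) - p(172) + p(167) + p(164) - p(157) - p(153) + p(144) + p(139) - p(128) - p(122) + p(109) + p(102) - p(87) - p(79) + p(62) + p(53) - p(34) - p(24) + p(3)
= 571701605655 + 522115831195 - 397125074750 - 330495499613 + 207890420102 + 156919475295 - 80630964769 - 54770336324 + 22540654445 + 13610949895 - 4351078600 - 2291320912 + 541946240 + 241265379 - 38887673 - 13848650 + 1300156 + 329931 - 12310 - 1575 + 3
= 625846753120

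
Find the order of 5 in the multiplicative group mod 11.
5

11 is prime, so ord(5) divides φ(11) = 10.
Divisors of 10: 1, 2, 5, 10.
Repeated squaring: 5^1 ≡ 5, 5^2 ≡ 3, 5^4 ≡ 9, 5^8 ≡ 4 (mod 11).
Test 5^d mod 11 for each divisor d in increasing order:
5^1 ≡ 5
5^2 ≡ 3
5^5 = 5^4·5^1 ≡ 1  ← first divisor giving 1
The order is 5.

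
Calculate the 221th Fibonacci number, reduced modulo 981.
5

Matrix identity: Q^n = [[F_(n+1), F_n], [F_n, F_(n-1)]] with Q = [[1,1],[1,0]].
n = 221 = 11011101₂. Square-and-multiply, entries mod 981:
Q^1 = [[1,1],[1,0]]
Q^3 = (Q^1)²·Q = [[3,2],[2,1]]
Q^6 = (Q^3)² = [[13,8],[8,5]]
Q^13 = (Q^6)²·Q = [[377,233],[233,144]]
Q^27 = (Q^13)²·Q = [[948,218],[218,730]]
Q^55 = (Q^27)²·Q = [[435,544],[544,872]]
Q^110 = (Q^55)² = [[547,764],[764,764]]
Q^221 = (Q^110)²·Q = [[8,5],[5,3]]
F_221 mod 981 = Q^221[0][1] = 5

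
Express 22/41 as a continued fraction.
[0; 1, 1, 6, 3]

Euclidean algorithm steps:
22 = 0 × 41 + 22
41 = 1 × 22 + 19
22 = 1 × 19 + 3
19 = 6 × 3 + 1
3 = 3 × 1 + 0
Continued fraction: [0; 1, 1, 6, 3]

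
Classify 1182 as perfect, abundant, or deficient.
abundant

Proper divisors of 1182: sum = 1 + 2 + 3 + 6 + 197 + 394 + 591 = 1194
Since 1194 > 1182, 1182 is abundant.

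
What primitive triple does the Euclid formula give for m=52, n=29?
(1863, 3016, 3545)

Euclid's formula: a = m² - n², b = 2mn, c = m² + n²
m = 52, n = 29
a = 52² - 29² = 2704 - 841 = 1863
b = 2 × 52 × 29 = 3016
c = 52² + 29² = 2704 + 841 = 3545
Verification: 1863² + 3016² = 3470769 + 9096256 = 12567025 = 3545² ✓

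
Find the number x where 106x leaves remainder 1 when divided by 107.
106

gcd(106, 107) = 1, so the inverse exists.
Extended Euclidean algorithm on (107, 106):
107 = 1 × 106 + 1  ⟹  1 = (1)·107 + (-1)·106
So (-1)·106 ≡ 1 (mod 107), i.e. 106^(-1) ≡ -1 ≡ 106 (mod 107).
Check: 106 × 106 = 11236 ≡ 1 (mod 107)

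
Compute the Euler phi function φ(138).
44

138 = 2 × 3 × 23
φ(n) = n × ∏(1 - 1/p) for each prime p dividing n
φ(138) = 138 × (1 - 1/2) × (1 - 1/3) × (1 - 1/23) = 44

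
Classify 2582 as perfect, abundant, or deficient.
deficient

Proper divisors of 2582: sum = 1 + 2 + 1291 = 1294
Since 1294 < 2582, 2582 is deficient.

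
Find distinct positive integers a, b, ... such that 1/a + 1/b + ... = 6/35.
1/6 + 1/210

Greedy algorithm:
6/35: ceiling(35/6) = 6, use 1/6
1/210: ceiling(210/1) = 210, use 1/210
Result: 6/35 = 1/6 + 1/210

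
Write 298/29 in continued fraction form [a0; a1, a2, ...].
[10; 3, 1, 1, 1, 2]

Euclidean algorithm steps:
298 = 10 × 29 + 8
29 = 3 × 8 + 5
8 = 1 × 5 + 3
5 = 1 × 3 + 2
3 = 1 × 2 + 1
2 = 2 × 1 + 0
Continued fraction: [10; 3, 1, 1, 1, 2]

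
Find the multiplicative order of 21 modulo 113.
112

113 is prime, so ord(21) divides φ(113) = 112.
Divisors of 112: 1, 2, 4, 7, 8, 14, 16, 28, 56, 112.
Repeated squaring: 21^1 ≡ 21, 21^2 ≡ 102, 21^4 ≡ 8, 21^8 ≡ 64, 21^16 ≡ 28, 21^32 ≡ 106, 21^64 ≡ 49 (mod 113).
Test 21^d mod 113 for each divisor d in increasing order:
21^1 ≡ 21
21^2 ≡ 102
21^4 ≡ 8
21^7 = 21^4·21^2·21^1 ≡ 73
21^8 ≡ 64
21^14 = 21^8·21^4·21^2 ≡ 18
21^16 ≡ 28
21^28 = 21^16·21^8·21^4 ≡ 98
21^56 = 21^32·21^16·21^8 ≡ 112
21^112 = 21^64·21^32·21^16 ≡ 1  ← first divisor giving 1
The order is 112.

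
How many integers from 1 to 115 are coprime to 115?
88

115 = 5 × 23
φ(n) = n × ∏(1 - 1/p) for each prime p dividing n
φ(115) = 115 × (1 - 1/5) × (1 - 1/23) = 88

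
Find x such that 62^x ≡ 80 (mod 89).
74

Baby-step giant-step with step n = ⌈√89⌉ = 10.
Baby steps 62^j mod 89 (j:value) for j=0..9: 0:1, 1:62, 2:17, 3:75, 4:22, 5:29, 6:18, 7:48, 8:39, 9:15.
Giant-step multiplier: 62^(-10) ≡ 62^(88-10) = 62^78 ≡ 69 (mod 89).
Giant steps γ_i = 80·69^i mod 89: γ_0=80, γ_1=2, γ_2=49, γ_3=88, γ_4=20, γ_5=45, γ_6=79, γ_7=22 (in table at j=4).
x = i·n + j = 7·10 + 4 = 74.
Check: 62^74 ≡ 80 (mod 89).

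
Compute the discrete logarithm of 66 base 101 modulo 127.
87

Baby-step giant-step with step n = ⌈√127⌉ = 12.
Baby steps 101^j mod 127 (j:value) for j=0..11: 0:1, 1:101, 2:41, 3:77, 4:30, 5:109, 6:87, 7:24, 8:11, 9:95, 10:70, 11:85.
Giant-step multiplier: 101^(-12) ≡ 101^(126-12) = 101^114 ≡ 122 (mod 127).
Giant steps γ_i = 66·122^i mod 127: γ_0=66, γ_1=51, γ_2=126, γ_3=5, γ_4=102, γ_5=125, γ_6=10, γ_7=77 (in table at j=3).
x = i·n + j = 7·12 + 3 = 87.
Check: 101^87 ≡ 66 (mod 127).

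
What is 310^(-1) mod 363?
226

gcd(310, 363) = 1, so the inverse exists.
Extended Euclidean algorithm on (363, 310):
363 = 1 × 310 + 53  ⟹  53 = (1)·363 + (-1)·310
310 = 5 × 53 + 45  ⟹  45 = (-5)·363 + (6)·310
53 = 1 × 45 + 8  ⟹  8 = (6)·363 + (-7)·310
45 = 5 × 8 + 5  ⟹  5 = (-35)·363 + (41)·310
8 = 1 × 5 + 3  ⟹  3 = (41)·363 + (-48)·310
5 = 1 × 3 + 2  ⟹  2 = (-76)·363 + (89)·310
3 = 1 × 2 + 1  ⟹  1 = (117)·363 + (-137)·310
So (-137)·310 ≡ 1 (mod 363), i.e. 310^(-1) ≡ -137 ≡ 226 (mod 363).
Check: 310 × 226 = 70060 ≡ 1 (mod 363)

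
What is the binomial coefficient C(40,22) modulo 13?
0

Using Lucas' theorem:
Write n=40 and k=22 in base 13:
n in base 13: [3, 1]
k in base 13: [1, 9]
C(40,22) mod 13 = ∏ C(n_i, k_i) mod 13
Digit binomials (mod 13): C(3,1) = 3; C(1,9) = 0 (k_i > n_i)
Product: 3 × 0 = 0 ≡ 0 (mod 13)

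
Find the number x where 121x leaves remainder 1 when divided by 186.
103

gcd(121, 186) = 1, so the inverse exists.
Extended Euclidean algorithm on (186, 121):
186 = 1 × 121 + 65  ⟹  65 = (1)·186 + (-1)·121
121 = 1 × 65 + 56  ⟹  56 = (-1)·186 + (2)·121
65 = 1 × 56 + 9  ⟹  9 = (2)·186 + (-3)·121
56 = 6 × 9 + 2  ⟹  2 = (-13)·186 + (20)·121
9 = 4 × 2 + 1  ⟹  1 = (54)·186 + (-83)·121
So (-83)·121 ≡ 1 (mod 186), i.e. 121^(-1) ≡ -83 ≡ 103 (mod 186).
Check: 121 × 103 = 12463 ≡ 1 (mod 186)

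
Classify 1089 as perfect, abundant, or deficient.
deficient

Proper divisors of 1089: sum = 1 + 3 + 9 + 11 + 33 + 99 + 121 + 363 = 640
Since 640 < 1089, 1089 is deficient.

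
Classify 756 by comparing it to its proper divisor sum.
abundant

Proper divisors of 756: sum = 1 + 2 + 3 + 4 + 6 + 7 + 9 + 12 + ... + 126 + 189 + 252 + 378 (23 divisors) = 1484
Since 1484 > 756, 756 is abundant.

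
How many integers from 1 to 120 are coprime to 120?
32

120 = 2^3 × 3 × 5
φ(n) = n × ∏(1 - 1/p) for each prime p dividing n
φ(120) = 120 × (1 - 1/2) × (1 - 1/3) × (1 - 1/5) = 32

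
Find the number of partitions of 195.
2580840212973

p(n) counts ways to write n as a sum of positive integers (order ignored).
Euler's pentagonal recurrence: p(k) = p(k-1) + p(k-2) - p(k-5) - p(k-7) + p(k-12) + p(k-15) - ... (offsets j(3j∓1)/2, signs ++--, p(0)=1, p(<0)=0).
DP table for k = 0..194: p(0)=1, p(1)=1, p(2)=2, p(3)=3, p(4)=5, p(5)=7, p(6)=11, p(7)=15, p(8)=22, p(9)=30, p(10)=42, p(11)=56, p(12)=77, p(13)=101, p(14)=135, p(15)=176, p(16)=231, p(17)=297, p(18)=385, p(19)=490, p(20)=627, p(21)=792, p(22)=1002, p(23)=1255, p(24)=1575, p(25)=1958, p(26)=2436, p(27)=3010, p(28)=3718, p(29)=4565, p(30)=5604, p(31)=6842, p(32)=8349, p(33)=10143, p(34)=12310, p(35)=14883, p(36)=17977, p(37)=21637, p(38)=26015, p(39)=31185, p(40)=37338, p(41)=44583, p(42)=53174, p(43)=63261, p(44)=75175, p(45)=89134, p(46)=105558, p(47)=124754, p(48)=147273, p(49)=173525, p(50)=204226, p(51)=239943, p(52)=281589, p(53)=329931, p(54)=386155, p(55)=451276, p(56)=526823, p(57)=614154, p(58)=715220, p(59)=831820, p(60)=966467, p(61)=1121505, p(62)=1300156, p(63)=1505499, p(64)=1741630, p(65)=2012558, p(66)=2323520, p(67)=2679689, p(68)=3087735, p(69)=3554345, p(70)=4087968, p(71)=4697205, p(72)=5392783, p(73)=6185689, p(74)=7089500, p(75)=8118264, p(76)=9289091, p(77)=10619863, p(78)=12132164, p(79)=13848650, p(80)=15796476, p(81)=18004327, p(82)=20506255, p(83)=23338469, p(84)=26543660, p(85)=30167357, p(86)=34262962, p(87)=38887673, p(88)=44108109, p(89)=49995925, p(90)=56634173, p(91)=64112359, p(92)=72533807, p(93)=82010177, p(94)=92669720, p(95)=104651419, p(96)=118114304, p(97)=133230930, p(98)=150198136, p(99)=169229875, p(100)=190569292, p(101)=214481126, p(102)=241265379, p(103)=271248950, p(104)=304801365, p(105)=342325709, p(106)=384276336, p(107)=431149389, p(108)=483502844, p(109)=541946240, p(110)=607163746, p(111)=679903203, p(112)=761002156, p(113)=851376628, p(114)=952050665, p(115)=1064144451, p(116)=1188908248, p(117)=1327710076, p(118)=1482074143, p(119)=1653668665, p(120)=1844349560, p(121)=2056148051, p(122)=2291320912, p(123)=2552338241, p(124)=2841940500, p(125)=3163127352, p(126)=3519222692, p(127)=3913864295, p(128)=4351078600, p(129)=4835271870, p(130)=5371315400, p(131)=5964539504, p(132)=6620830889, p(133)=7346629512, p(134)=8149040695, p(135)=9035836076, p(136)=10015581680, p(137)=11097645016, p(138)=12292341831, p(139)=13610949895, p(140)=15065878135, p(141)=16670689208, p(142)=18440293320, p(143)=20390982757, p(144)=22540654445, p(145)=24908858009, p(146)=27517052599, p(147)=30388671978, p(148)=33549419497, p(149)=37027355200, p(150)=40853235313, p(151)=45060624582, p(152)=49686288421, p(153)=54770336324, p(154)=60356673280, p(155)=66493182097, p(156)=73232243759, p(157)=80630964769, p(158)=88751778802, p(159)=97662728555, p(160)=107438159466, p(161)=118159068427, p(162)=129913904637, p(163)=142798995930, p(164)=156919475295, p(165)=172389800255, p(166)=189334822579, p(167)=207890420102, p(168)=228204732751, p(169)=250438925115, p(170)=274768617130, p(171)=301384802048, p(172)=330495499613, p(173)=362326859895, p(174)=397125074750, p(175)=435157697830, p(176)=476715857290, p(177)=522115831195, p(178)=571701605655, p(179)=625846753120, p(180)=684957390936, p(181)=749474411781, p(182)=819876908323, p(183)=896684817527, p(184)=980462880430, p(185)=1071823774337, p(186)=1171432692373, p(187)=1280011042268, p(188)=1398341745571, p(189)=1527273599625, p(190)=1667727404093, p(191)=1820701100652, p(192)=1987276856363, p(193)=2168627105469, p(194)=2366022741845.
Final step: p(195) = p(194) + p(193) - p(190) - p(188) + p(183) + p(180) - p(173) - p(169) + p(160) + p(155) - p(144) - p(138) + p(125) + p(118) - p(103) - p(95) + p(78) + p(69) - p(50) - p(40) + p(19) + p(8)
= 2366022741845 + 2168627105469 - 1667727404093 - 1398341745571 + 896684817527 + 684957390936 - 362326859895 - 250438925115 + 107438159466 + 66493182097 - 22540654445 - 12292341831 + 3163127352 + 1482074143 - 271248950 - 104651419 + 12132164 + 3554345 - 204226 - 37338 + 490 + 22
= 2580840212973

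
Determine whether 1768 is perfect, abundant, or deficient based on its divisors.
abundant

Proper divisors of 1768: sum = 1 + 2 + 4 + 8 + 13 + 17 + 26 + 34 + 52 + 68 + 104 + 136 + 221 + 442 + 884 = 2012
Since 2012 > 1768, 1768 is abundant.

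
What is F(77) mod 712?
445

Matrix identity: Q^n = [[F_(n+1), F_n], [F_n, F_(n-1)]] with Q = [[1,1],[1,0]].
n = 77 = 1001101₂. Square-and-multiply, entries mod 712:
Q^1 = [[1,1],[1,0]]
Q^2 = (Q^1)² = [[2,1],[1,1]]
Q^4 = (Q^2)² = [[5,3],[3,2]]
Q^9 = (Q^4)²·Q = [[55,34],[34,21]]
Q^19 = (Q^9)²·Q = [[357,621],[621,448]]
Q^38 = (Q^19)² = [[450,81],[81,369]]
Q^77 = (Q^38)²·Q = [[568,445],[445,123]]
F_77 mod 712 = Q^77[0][1] = 445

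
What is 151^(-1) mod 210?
121

gcd(151, 210) = 1, so the inverse exists.
Extended Euclidean algorithm on (210, 151):
210 = 1 × 151 + 59  ⟹  59 = (1)·210 + (-1)·151
151 = 2 × 59 + 33  ⟹  33 = (-2)·210 + (3)·151
59 = 1 × 33 + 26  ⟹  26 = (3)·210 + (-4)·151
33 = 1 × 26 + 7  ⟹  7 = (-5)·210 + (7)·151
26 = 3 × 7 + 5  ⟹  5 = (18)·210 + (-25)·151
7 = 1 × 5 + 2  ⟹  2 = (-23)·210 + (32)·151
5 = 2 × 2 + 1  ⟹  1 = (64)·210 + (-89)·151
So (-89)·151 ≡ 1 (mod 210), i.e. 151^(-1) ≡ -89 ≡ 121 (mod 210).
Check: 151 × 121 = 18271 ≡ 1 (mod 210)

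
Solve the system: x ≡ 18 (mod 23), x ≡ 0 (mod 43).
731

Using Chinese Remainder Theorem:
M = 23 × 43 = 989
M1 = 43, M2 = 23
y1 = 43^(-1) mod 23 = 15
y2 = 23^(-1) mod 43 = 15
x = (18×43×15 + 0×23×15) mod 989 = 731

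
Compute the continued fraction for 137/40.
[3; 2, 2, 1, 5]

Euclidean algorithm steps:
137 = 3 × 40 + 17
40 = 2 × 17 + 6
17 = 2 × 6 + 5
6 = 1 × 5 + 1
5 = 5 × 1 + 0
Continued fraction: [3; 2, 2, 1, 5]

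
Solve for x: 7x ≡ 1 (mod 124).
71

gcd(7, 124) = 1, so the inverse exists.
Extended Euclidean algorithm on (124, 7):
124 = 17 × 7 + 5  ⟹  5 = (1)·124 + (-17)·7
7 = 1 × 5 + 2  ⟹  2 = (-1)·124 + (18)·7
5 = 2 × 2 + 1  ⟹  1 = (3)·124 + (-53)·7
So (-53)·7 ≡ 1 (mod 124), i.e. 7^(-1) ≡ -53 ≡ 71 (mod 124).
Check: 7 × 71 = 497 ≡ 1 (mod 124)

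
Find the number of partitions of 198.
3345365983698

p(n) counts ways to write n as a sum of positive integers (order ignored).
Euler's pentagonal recurrence: p(k) = p(k-1) + p(k-2) - p(k-5) - p(k-7) + p(k-12) + p(k-15) - ... (offsets j(3j∓1)/2, signs ++--, p(0)=1, p(<0)=0).
DP table for k = 0..197: p(0)=1, p(1)=1, p(2)=2, p(3)=3, p(4)=5, p(5)=7, p(6)=11, p(7)=15, p(8)=22, p(9)=30, p(10)=42, p(11)=56, p(12)=77, p(13)=101, p(14)=135, p(15)=176, p(16)=231, p(17)=297, p(18)=385, p(19)=490, p(20)=627, p(21)=792, p(22)=1002, p(23)=1255, p(24)=1575, p(25)=1958, p(26)=2436, p(27)=3010, p(28)=3718, p(29)=4565, p(30)=5604, p(31)=6842, p(32)=8349, p(33)=10143, p(34)=12310, p(35)=14883, p(36)=17977, p(37)=21637, p(38)=26015, p(39)=31185, p(40)=37338, p(41)=44583, p(42)=53174, p(43)=63261, p(44)=75175, p(45)=89134, p(46)=105558, p(47)=124754, p(48)=147273, p(49)=173525, p(50)=204226, p(51)=239943, p(52)=281589, p(53)=329931, p(54)=386155, p(55)=451276, p(56)=526823, p(57)=614154, p(58)=715220, p(59)=831820, p(60)=966467, p(61)=1121505, p(62)=1300156, p(63)=1505499, p(64)=1741630, p(65)=2012558, p(66)=2323520, p(67)=2679689, p(68)=3087735, p(69)=3554345, p(70)=4087968, p(71)=4697205, p(72)=5392783, p(73)=6185689, p(74)=7089500, p(75)=8118264, p(76)=9289091, p(77)=10619863, p(78)=12132164, p(79)=13848650, p(80)=15796476, p(81)=18004327, p(82)=20506255, p(83)=23338469, p(84)=26543660, p(85)=30167357, p(86)=34262962, p(87)=38887673, p(88)=44108109, p(89)=49995925, p(90)=56634173, p(91)=64112359, p(92)=72533807, p(93)=82010177, p(94)=92669720, p(95)=104651419, p(96)=118114304, p(97)=133230930, p(98)=150198136, p(99)=169229875, p(100)=190569292, p(101)=214481126, p(102)=241265379, p(103)=271248950, p(104)=304801365, p(105)=342325709, p(106)=384276336, p(107)=431149389, p(108)=483502844, p(109)=541946240, p(110)=607163746, p(111)=679903203, p(112)=761002156, p(113)=851376628, p(114)=952050665, p(115)=1064144451, p(116)=1188908248, p(117)=1327710076, p(118)=1482074143, p(119)=1653668665, p(120)=1844349560, p(121)=2056148051, p(122)=2291320912, p(123)=2552338241, p(124)=2841940500, p(125)=3163127352, p(126)=3519222692, p(127)=3913864295, p(128)=4351078600, p(129)=4835271870, p(130)=5371315400, p(131)=5964539504, p(132)=6620830889, p(133)=7346629512, p(134)=8149040695, p(135)=9035836076, p(136)=10015581680, p(137)=11097645016, p(138)=12292341831, p(139)=13610949895, p(140)=15065878135, p(141)=16670689208, p(142)=18440293320, p(143)=20390982757, p(144)=22540654445, p(145)=24908858009, p(146)=27517052599, p(147)=30388671978, p(148)=33549419497, p(149)=37027355200, p(150)=40853235313, p(151)=45060624582, p(152)=49686288421, p(153)=54770336324, p(154)=60356673280, p(155)=66493182097, p(156)=73232243759, p(157)=80630964769, p(158)=88751778802, p(159)=97662728555, p(160)=107438159466, p(161)=118159068427, p(162)=129913904637, p(163)=142798995930, p(164)=156919475295, p(165)=172389800255, p(166)=189334822579, p(167)=207890420102, p(168)=228204732751, p(169)=250438925115, p(170)=274768617130, p(171)=301384802048, p(172)=330495499613, p(173)=362326859895, p(174)=397125074750, p(175)=435157697830, p(176)=476715857290, p(177)=522115831195, p(178)=571701605655, p(179)=625846753120, p(180)=684957390936, p(181)=749474411781, p(182)=819876908323, p(183)=896684817527, p(184)=980462880430, p(185)=1071823774337, p(186)=1171432692373, p(187)=1280011042268, p(188)=1398341745571, p(189)=1527273599625, p(190)=1667727404093, p(191)=1820701100652, p(192)=1987276856363, p(193)=2168627105469, p(194)=2366022741845, p(195)=2580840212973, p(196)=2814570987591, p(197)=3068829878530.
Final step: p(198) = p(197) + p(196) - p(193) - p(191) + p(186) + p(183) - p(176) - p(172) + p(163) + p(158) - p(147) - p(141) + p(128) + p(121) - p(106) - p(98) + p(81) + p(72) - p(53) - p(43) + p(22) + p(11)
= 3068829878530 + 2814570987591 - 2168627105469 - 1820701100652 + 1171432692373 + 896684817527 - 476715857290 - 330495499613 + 142798995930 + 88751778802 - 30388671978 - 16670689208 + 4351078600 + 2056148051 - 384276336 - 150198136 + 18004327 + 5392783 - 329931 - 63261 + 1002 + 56
= 3345365983698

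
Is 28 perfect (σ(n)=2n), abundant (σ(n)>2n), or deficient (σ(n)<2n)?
perfect

Proper divisors of 28: sum = 1 + 2 + 4 + 7 + 14 = 28
Since 28 = 28, 28 is perfect.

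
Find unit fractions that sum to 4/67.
1/17 + 1/1139

Greedy algorithm:
4/67: ceiling(67/4) = 17, use 1/17
1/1139: ceiling(1139/1) = 1139, use 1/1139
Result: 4/67 = 1/17 + 1/1139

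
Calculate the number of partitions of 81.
18004327

p(n) counts ways to write n as a sum of positive integers (order ignored).
Euler's pentagonal recurrence: p(k) = p(k-1) + p(k-2) - p(k-5) - p(k-7) + p(k-12) + p(k-15) - ... (offsets j(3j∓1)/2, signs ++--, p(0)=1, p(<0)=0).
DP table for k = 0..80: p(0)=1, p(1)=1, p(2)=2, p(3)=3, p(4)=5, p(5)=7, p(6)=11, p(7)=15, p(8)=22, p(9)=30, p(10)=42, p(11)=56, p(12)=77, p(13)=101, p(14)=135, p(15)=176, p(16)=231, p(17)=297, p(18)=385, p(19)=490, p(20)=627, p(21)=792, p(22)=1002, p(23)=1255, p(24)=1575, p(25)=1958, p(26)=2436, p(27)=3010, p(28)=3718, p(29)=4565, p(30)=5604, p(31)=6842, p(32)=8349, p(33)=10143, p(34)=12310, p(35)=14883, p(36)=17977, p(37)=21637, p(38)=26015, p(39)=31185, p(40)=37338, p(41)=44583, p(42)=53174, p(43)=63261, p(44)=75175, p(45)=89134, p(46)=105558, p(47)=124754, p(48)=147273, p(49)=173525, p(50)=204226, p(51)=239943, p(52)=281589, p(53)=329931, p(54)=386155, p(55)=451276, p(56)=526823, p(57)=614154, p(58)=715220, p(59)=831820, p(60)=966467, p(61)=1121505, p(62)=1300156, p(63)=1505499, p(64)=1741630, p(65)=2012558, p(66)=2323520, p(67)=2679689, p(68)=3087735, p(69)=3554345, p(70)=4087968, p(71)=4697205, p(72)=5392783, p(73)=6185689, p(74)=7089500, p(75)=8118264, p(76)=9289091, p(77)=10619863, p(78)=12132164, p(79)=13848650, p(80)=15796476.
Final step: p(81) = p(80) + p(79) - p(76) - p(74) + p(69) + p(66) - p(59) - p(55) + p(46) + p(41) - p(30) - p(24) + p(11) + p(4)
= 15796476 + 13848650 - 9289091 - 7089500 + 3554345 + 2323520 - 831820 - 451276 + 105558 + 44583 - 5604 - 1575 + 56 + 5
= 18004327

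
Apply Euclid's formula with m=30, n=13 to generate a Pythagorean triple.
(731, 780, 1069)

Euclid's formula: a = m² - n², b = 2mn, c = m² + n²
m = 30, n = 13
a = 30² - 13² = 900 - 169 = 731
b = 2 × 30 × 13 = 780
c = 30² + 13² = 900 + 169 = 1069
Verification: 731² + 780² = 534361 + 608400 = 1142761 = 1069² ✓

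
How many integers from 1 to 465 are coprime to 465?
240

465 = 3 × 5 × 31
φ(n) = n × ∏(1 - 1/p) for each prime p dividing n
φ(465) = 465 × (1 - 1/3) × (1 - 1/5) × (1 - 1/31) = 240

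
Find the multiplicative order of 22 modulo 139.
138

139 is prime, so ord(22) divides φ(139) = 138.
Divisors of 138: 1, 2, 3, 6, 23, 46, 69, 138.
Repeated squaring: 22^1 ≡ 22, 22^2 ≡ 67, 22^4 ≡ 41, 22^8 ≡ 13, 22^16 ≡ 30, 22^32 ≡ 66, 22^64 ≡ 47, 22^128 ≡ 124 (mod 139).
Test 22^d mod 139 for each divisor d in increasing order:
22^1 ≡ 22
22^2 ≡ 67
22^3 = 22^2·22^1 ≡ 84
22^6 = 22^4·22^2 ≡ 106
22^23 = 22^16·22^4·22^2·22^1 ≡ 43
22^46 = 22^32·22^8·22^4·22^2 ≡ 42
22^69 = 22^64·22^4·22^1 ≡ 138
22^138 = 22^128·22^8·22^2 ≡ 1  ← first divisor giving 1
The order is 138.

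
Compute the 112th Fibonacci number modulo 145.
29

Matrix identity: Q^n = [[F_(n+1), F_n], [F_n, F_(n-1)]] with Q = [[1,1],[1,0]].
n = 112 = 1110000₂. Square-and-multiply, entries mod 145:
Q^1 = [[1,1],[1,0]]
Q^3 = (Q^1)²·Q = [[3,2],[2,1]]
Q^7 = (Q^3)²·Q = [[21,13],[13,8]]
Q^14 = (Q^7)² = [[30,87],[87,88]]
Q^28 = (Q^14)² = [[59,116],[116,88]]
Q^56 = (Q^28)² = [[117,87],[87,30]]
Q^112 = (Q^56)² = [[88,29],[29,59]]
F_112 mod 145 = Q^112[0][1] = 29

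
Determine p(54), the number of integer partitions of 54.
386155

p(n) counts ways to write n as a sum of positive integers (order ignored).
Euler's pentagonal recurrence: p(k) = p(k-1) + p(k-2) - p(k-5) - p(k-7) + p(k-12) + p(k-15) - ... (offsets j(3j∓1)/2, signs ++--, p(0)=1, p(<0)=0).
DP table for k = 0..53: p(0)=1, p(1)=1, p(2)=2, p(3)=3, p(4)=5, p(5)=7, p(6)=11, p(7)=15, p(8)=22, p(9)=30, p(10)=42, p(11)=56, p(12)=77, p(13)=101, p(14)=135, p(15)=176, p(16)=231, p(17)=297, p(18)=385, p(19)=490, p(20)=627, p(21)=792, p(22)=1002, p(23)=1255, p(24)=1575, p(25)=1958, p(26)=2436, p(27)=3010, p(28)=3718, p(29)=4565, p(30)=5604, p(31)=6842, p(32)=8349, p(33)=10143, p(34)=12310, p(35)=14883, p(36)=17977, p(37)=21637, p(38)=26015, p(39)=31185, p(40)=37338, p(41)=44583, p(42)=53174, p(43)=63261, p(44)=75175, p(45)=89134, p(46)=105558, p(47)=124754, p(48)=147273, p(49)=173525, p(50)=204226, p(51)=239943, p(52)=281589, p(53)=329931.
Final step: p(54) = p(53) + p(52) - p(49) - p(47) + p(42) + p(39) - p(32) - p(28) + p(19) + p(14) - p(3)
= 329931 + 281589 - 173525 - 124754 + 53174 + 31185 - 8349 - 3718 + 490 + 135 - 3
= 386155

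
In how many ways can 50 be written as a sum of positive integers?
204226

p(n) counts ways to write n as a sum of positive integers (order ignored).
Euler's pentagonal recurrence: p(k) = p(k-1) + p(k-2) - p(k-5) - p(k-7) + p(k-12) + p(k-15) - ... (offsets j(3j∓1)/2, signs ++--, p(0)=1, p(<0)=0).
DP table for k = 0..49: p(0)=1, p(1)=1, p(2)=2, p(3)=3, p(4)=5, p(5)=7, p(6)=11, p(7)=15, p(8)=22, p(9)=30, p(10)=42, p(11)=56, p(12)=77, p(13)=101, p(14)=135, p(15)=176, p(16)=231, p(17)=297, p(18)=385, p(19)=490, p(20)=627, p(21)=792, p(22)=1002, p(23)=1255, p(24)=1575, p(25)=1958, p(26)=2436, p(27)=3010, p(28)=3718, p(29)=4565, p(30)=5604, p(31)=6842, p(32)=8349, p(33)=10143, p(34)=12310, p(35)=14883, p(36)=17977, p(37)=21637, p(38)=26015, p(39)=31185, p(40)=37338, p(41)=44583, p(42)=53174, p(43)=63261, p(44)=75175, p(45)=89134, p(46)=105558, p(47)=124754, p(48)=147273, p(49)=173525.
Final step: p(50) = p(49) + p(48) - p(45) - p(43) + p(38) + p(35) - p(28) - p(24) + p(15) + p(10)
= 173525 + 147273 - 89134 - 63261 + 26015 + 14883 - 3718 - 1575 + 176 + 42
= 204226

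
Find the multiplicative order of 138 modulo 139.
2

139 is prime, so ord(138) divides φ(139) = 138.
Divisors of 138: 1, 2, 3, 6, 23, 46, 69, 138.
Repeated squaring: 138^1 ≡ 138, 138^2 ≡ 1, 138^4 ≡ 1, 138^8 ≡ 1, 138^16 ≡ 1, 138^32 ≡ 1, 138^64 ≡ 1, 138^128 ≡ 1 (mod 139).
Test 138^d mod 139 for each divisor d in increasing order:
138^1 ≡ 138
138^2 ≡ 1  ← first divisor giving 1
The order is 2.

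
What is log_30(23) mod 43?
32

Baby-step giant-step with step n = ⌈√43⌉ = 7.
Baby steps 30^j mod 43 (j:value) for j=0..6: 0:1, 1:30, 2:40, 3:39, 4:9, 5:12, 6:16.
Giant-step multiplier: 30^(-7) ≡ 30^(42-7) = 30^35 ≡ 37 (mod 43).
Giant steps γ_i = 23·37^i mod 43: γ_0=23, γ_1=34, γ_2=11, γ_3=20, γ_4=9 (in table at j=4).
x = i·n + j = 4·7 + 4 = 32.
Check: 30^32 ≡ 23 (mod 43).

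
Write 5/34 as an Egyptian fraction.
1/7 + 1/238

Greedy algorithm:
5/34: ceiling(34/5) = 7, use 1/7
1/238: ceiling(238/1) = 238, use 1/238
Result: 5/34 = 1/7 + 1/238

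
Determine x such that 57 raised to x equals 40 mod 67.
30

Baby-step giant-step with step n = ⌈√67⌉ = 9.
Baby steps 57^j mod 67 (j:value) for j=0..8: 0:1, 1:57, 2:33, 3:5, 4:17, 5:31, 6:25, 7:18, 8:21.
Giant-step multiplier: 57^(-9) ≡ 57^(66-9) = 57^57 ≡ 52 (mod 67).
Giant steps γ_i = 40·52^i mod 67: γ_0=40, γ_1=3, γ_2=22, γ_3=5 (in table at j=3).
x = i·n + j = 3·9 + 3 = 30.
Check: 57^30 ≡ 40 (mod 67).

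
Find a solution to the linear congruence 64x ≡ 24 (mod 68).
x ≡ 11 (mod 17)

gcd(64, 68) = 4, which divides 24, so solutions exist.
Divide through by 4: 16x ≡ 6 (mod 17).
Find 16^(-1) mod 17 by the extended Euclidean algorithm:
17 = 1 × 16 + 1  ⟹  1 = (1)·17 + (-1)·16
So (-1)·16 ≡ 1 (mod 17), i.e. 16^(-1) ≡ -1 ≡ 16 (mod 17).
x ≡ 16 × 6 = 96 ≡ 11 (mod 17).
Check: 64 × 11 = 704 ≡ 24 (mod 68).
x ≡ 11 (mod 17), giving 4 solutions mod 68.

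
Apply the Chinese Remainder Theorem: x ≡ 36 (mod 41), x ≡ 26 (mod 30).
446

Using Chinese Remainder Theorem:
M = 41 × 30 = 1230
M1 = 30, M2 = 41
y1 = 30^(-1) mod 41 = 26
y2 = 41^(-1) mod 30 = 11
x = (36×30×26 + 26×41×11) mod 1230 = 446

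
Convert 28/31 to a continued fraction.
[0; 1, 9, 3]

Euclidean algorithm steps:
28 = 0 × 31 + 28
31 = 1 × 28 + 3
28 = 9 × 3 + 1
3 = 3 × 1 + 0
Continued fraction: [0; 1, 9, 3]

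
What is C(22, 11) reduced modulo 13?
0

Using Lucas' theorem:
Write n=22 and k=11 in base 13:
n in base 13: [1, 9]
k in base 13: [0, 11]
C(22,11) mod 13 = ∏ C(n_i, k_i) mod 13
Digit binomials (mod 13): C(1,0) = 1; C(9,11) = 0 (k_i > n_i)
Product: 1 × 0 = 0 ≡ 0 (mod 13)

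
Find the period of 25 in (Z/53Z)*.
26

53 is prime, so ord(25) divides φ(53) = 52.
Divisors of 52: 1, 2, 4, 13, 26, 52.
Repeated squaring: 25^1 ≡ 25, 25^2 ≡ 42, 25^4 ≡ 15, 25^8 ≡ 13, 25^16 ≡ 10, 25^32 ≡ 47 (mod 53).
Test 25^d mod 53 for each divisor d in increasing order:
25^1 ≡ 25
25^2 ≡ 42
25^4 ≡ 15
25^13 = 25^8·25^4·25^1 ≡ 52
25^26 = 25^16·25^8·25^2 ≡ 1  ← first divisor giving 1
The order is 26.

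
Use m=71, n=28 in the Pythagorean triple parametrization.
(4257, 3976, 5825)

Euclid's formula: a = m² - n², b = 2mn, c = m² + n²
m = 71, n = 28
a = 71² - 28² = 5041 - 784 = 4257
b = 2 × 71 × 28 = 3976
c = 71² + 28² = 5041 + 784 = 5825
Verification: 4257² + 3976² = 18122049 + 15808576 = 33930625 = 5825² ✓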